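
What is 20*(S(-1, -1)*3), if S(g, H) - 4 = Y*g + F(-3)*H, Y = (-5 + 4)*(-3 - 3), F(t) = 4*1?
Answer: -360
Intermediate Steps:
F(t) = 4
Y = 6 (Y = -1*(-6) = 6)
S(g, H) = 4 + 4*H + 6*g (S(g, H) = 4 + (6*g + 4*H) = 4 + (4*H + 6*g) = 4 + 4*H + 6*g)
20*(S(-1, -1)*3) = 20*((4 + 4*(-1) + 6*(-1))*3) = 20*((4 - 4 - 6)*3) = 20*(-6*3) = 20*(-18) = -360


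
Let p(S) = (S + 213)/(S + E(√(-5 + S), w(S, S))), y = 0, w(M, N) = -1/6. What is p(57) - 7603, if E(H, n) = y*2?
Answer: -144367/19 ≈ -7598.3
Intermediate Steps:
w(M, N) = -⅙ (w(M, N) = -1*⅙ = -⅙)
E(H, n) = 0 (E(H, n) = 0*2 = 0)
p(S) = (213 + S)/S (p(S) = (S + 213)/(S + 0) = (213 + S)/S)
p(57) - 7603 = (213 + 57)/57 - 7603 = (1/57)*270 - 7603 = 90/19 - 7603 = -144367/19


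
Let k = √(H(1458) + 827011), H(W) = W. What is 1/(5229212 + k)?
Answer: 5229212/27344657312475 - √828469/27344657312475 ≈ 1.9120e-7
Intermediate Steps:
k = √828469 (k = √(1458 + 827011) = √828469 ≈ 910.20)
1/(5229212 + k) = 1/(5229212 + √828469)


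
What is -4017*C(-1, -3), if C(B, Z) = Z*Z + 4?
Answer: -52221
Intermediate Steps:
C(B, Z) = 4 + Z**2 (C(B, Z) = Z**2 + 4 = 4 + Z**2)
-4017*C(-1, -3) = -4017*(4 + (-3)**2) = -4017*(4 + 9) = -4017*13 = -52221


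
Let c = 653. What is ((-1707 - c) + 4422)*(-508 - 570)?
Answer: -2222836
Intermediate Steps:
((-1707 - c) + 4422)*(-508 - 570) = ((-1707 - 1*653) + 4422)*(-508 - 570) = ((-1707 - 653) + 4422)*(-1078) = (-2360 + 4422)*(-1078) = 2062*(-1078) = -2222836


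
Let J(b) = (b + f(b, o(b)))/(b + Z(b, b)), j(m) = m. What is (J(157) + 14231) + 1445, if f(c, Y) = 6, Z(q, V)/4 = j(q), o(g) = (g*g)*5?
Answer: 12305823/785 ≈ 15676.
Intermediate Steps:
o(g) = 5*g**2 (o(g) = g**2*5 = 5*g**2)
Z(q, V) = 4*q
J(b) = (6 + b)/(5*b) (J(b) = (b + 6)/(b + 4*b) = (6 + b)/((5*b)) = (6 + b)*(1/(5*b)) = (6 + b)/(5*b))
(J(157) + 14231) + 1445 = ((1/5)*(6 + 157)/157 + 14231) + 1445 = ((1/5)*(1/157)*163 + 14231) + 1445 = (163/785 + 14231) + 1445 = 11171498/785 + 1445 = 12305823/785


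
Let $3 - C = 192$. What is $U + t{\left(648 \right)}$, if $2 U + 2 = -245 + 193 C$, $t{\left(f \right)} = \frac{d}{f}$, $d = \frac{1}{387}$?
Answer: $- \frac{4604748911}{250776} \approx -18362.0$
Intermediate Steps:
$d = \frac{1}{387} \approx 0.002584$
$C = -189$ ($C = 3 - 192 = -189$)
$t{\left(f \right)} = \frac{1}{387 f}$
$U = -18362$ ($U = -1 + \frac{-245 + 193 \left(-189\right)}{2} = -1 + \frac{-245 - 36477}{2} = -1 + \frac{1}{2} \left(-36722\right) = -1 - 18361 = -18362$)
$U + t{\left(648 \right)} = -18362 + \frac{1}{387 \cdot 648} = -18362 + \frac{1}{387} \cdot \frac{1}{648} = -18362 + \frac{1}{250776} = - \frac{4604748911}{250776}$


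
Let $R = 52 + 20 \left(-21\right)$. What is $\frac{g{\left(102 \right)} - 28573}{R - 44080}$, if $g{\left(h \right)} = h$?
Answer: $\frac{28471}{44448} \approx 0.64055$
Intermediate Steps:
$R = -368$ ($R = 52 - 420 = -368$)
$\frac{g{\left(102 \right)} - 28573}{R - 44080} = \frac{102 - 28573}{-368 - 44080} = - \frac{28471}{-368 - 44080} = - \frac{28471}{-44448} = \left(-28471\right) \left(- \frac{1}{44448}\right) = \frac{28471}{44448}$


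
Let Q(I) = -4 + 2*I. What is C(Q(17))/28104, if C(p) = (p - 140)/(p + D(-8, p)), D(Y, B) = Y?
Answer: -5/28104 ≈ -0.00017791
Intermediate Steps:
C(p) = (-140 + p)/(-8 + p) (C(p) = (p - 140)/(p - 8) = (-140 + p)/(-8 + p))
C(Q(17))/28104 = ((-140 + (-4 + 2*17))/(-8 + (-4 + 2*17)))/28104 = ((-140 + (-4 + 34))/(-8 + (-4 + 34)))*(1/28104) = ((-140 + 30)/(-8 + 30))*(1/28104) = (-110/22)*(1/28104) = ((1/22)*(-110))*(1/28104) = -5*1/28104 = -5/28104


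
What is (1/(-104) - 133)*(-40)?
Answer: 69165/13 ≈ 5320.4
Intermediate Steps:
(1/(-104) - 133)*(-40) = (-1/104 - 133)*(-40) = -13833/104*(-40) = 69165/13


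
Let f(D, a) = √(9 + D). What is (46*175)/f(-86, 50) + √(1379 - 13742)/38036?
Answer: I*(-43741400*√77 + 11*√12363)/418396 ≈ -917.38*I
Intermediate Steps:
(46*175)/f(-86, 50) + √(1379 - 13742)/38036 = (46*175)/(√(9 - 86)) + √(1379 - 13742)/38036 = 8050/(√(-77)) + √(-12363)*(1/38036) = 8050/((I*√77)) + (I*√12363)*(1/38036) = 8050*(-I*√77/77) + I*√12363/38036 = -1150*I*√77/11 + I*√12363/38036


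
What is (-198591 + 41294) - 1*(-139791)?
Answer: -17506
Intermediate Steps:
(-198591 + 41294) - 1*(-139791) = -157297 + 139791 = -17506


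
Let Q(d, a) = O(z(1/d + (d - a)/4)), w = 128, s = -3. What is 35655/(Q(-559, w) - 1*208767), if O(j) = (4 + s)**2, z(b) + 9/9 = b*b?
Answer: -35655/208766 ≈ -0.17079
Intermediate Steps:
z(b) = -1 + b**2 (z(b) = -1 + b*b = -1 + b**2)
O(j) = 1 (O(j) = (4 - 3)**2 = 1**2 = 1)
Q(d, a) = 1
35655/(Q(-559, w) - 1*208767) = 35655/(1 - 1*208767) = 35655/(1 - 208767) = 35655/(-208766) = 35655*(-1/208766) = -35655/208766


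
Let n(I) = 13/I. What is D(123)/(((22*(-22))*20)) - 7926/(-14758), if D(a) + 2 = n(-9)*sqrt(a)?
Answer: 19188299/35714360 + 13*sqrt(123)/87120 ≈ 0.53893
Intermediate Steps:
D(a) = -2 - 13*sqrt(a)/9 (D(a) = -2 + (13/(-9))*sqrt(a) = -2 + (13*(-1/9))*sqrt(a) = -2 - 13*sqrt(a)/9)
D(123)/(((22*(-22))*20)) - 7926/(-14758) = (-2 - 13*sqrt(123)/9)/(((22*(-22))*20)) - 7926/(-14758) = (-2 - 13*sqrt(123)/9)/((-484*20)) - 7926*(-1/14758) = (-2 - 13*sqrt(123)/9)/(-9680) + 3963/7379 = (-2 - 13*sqrt(123)/9)*(-1/9680) + 3963/7379 = (1/4840 + 13*sqrt(123)/87120) + 3963/7379 = 19188299/35714360 + 13*sqrt(123)/87120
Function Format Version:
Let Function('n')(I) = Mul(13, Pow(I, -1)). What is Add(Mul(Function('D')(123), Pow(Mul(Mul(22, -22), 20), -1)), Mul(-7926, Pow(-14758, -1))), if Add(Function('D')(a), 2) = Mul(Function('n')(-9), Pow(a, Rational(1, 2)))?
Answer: Add(Rational(19188299, 35714360), Mul(Rational(13, 87120), Pow(123, Rational(1, 2)))) ≈ 0.53893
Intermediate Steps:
Function('D')(a) = Add(-2, Mul(Rational(-13, 9), Pow(a, Rational(1, 2)))) (Function('D')(a) = Add(-2, Mul(Mul(13, Pow(-9, -1)), Pow(a, Rational(1, 2)))) = Add(-2, Mul(Mul(13, Rational(-1, 9)), Pow(a, Rational(1, 2)))) = Add(-2, Mul(Rational(-13, 9), Pow(a, Rational(1, 2)))))
Add(Mul(Function('D')(123), Pow(Mul(Mul(22, -22), 20), -1)), Mul(-7926, Pow(-14758, -1))) = Add(Mul(Add(-2, Mul(Rational(-13, 9), Pow(123, Rational(1, 2)))), Pow(Mul(Mul(22, -22), 20), -1)), Mul(-7926, Pow(-14758, -1))) = Add(Mul(Add(-2, Mul(Rational(-13, 9), Pow(123, Rational(1, 2)))), Pow(Mul(-484, 20), -1)), Mul(-7926, Rational(-1, 14758))) = Add(Mul(Add(-2, Mul(Rational(-13, 9), Pow(123, Rational(1, 2)))), Pow(-9680, -1)), Rational(3963, 7379)) = Add(Mul(Add(-2, Mul(Rational(-13, 9), Pow(123, Rational(1, 2)))), Rational(-1, 9680)), Rational(3963, 7379)) = Add(Add(Rational(1, 4840), Mul(Rational(13, 87120), Pow(123, Rational(1, 2)))), Rational(3963, 7379)) = Add(Rational(19188299, 35714360), Mul(Rational(13, 87120), Pow(123, Rational(1, 2))))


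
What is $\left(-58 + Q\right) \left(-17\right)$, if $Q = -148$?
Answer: $3502$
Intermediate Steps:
$\left(-58 + Q\right) \left(-17\right) = \left(-58 - 148\right) \left(-17\right) = \left(-206\right) \left(-17\right) = 3502$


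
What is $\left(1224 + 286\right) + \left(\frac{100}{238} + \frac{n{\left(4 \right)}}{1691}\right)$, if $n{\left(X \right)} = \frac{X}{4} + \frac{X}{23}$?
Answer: $\frac{6990631033}{4628267} \approx 1510.4$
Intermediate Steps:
$n{\left(X \right)} = \frac{27 X}{92}$ ($n{\left(X \right)} = X \frac{1}{4} + X \frac{1}{23} = \frac{X}{4} + \frac{X}{23} = \frac{27 X}{92}$)
$\left(1224 + 286\right) + \left(\frac{100}{238} + \frac{n{\left(4 \right)}}{1691}\right) = \left(1224 + 286\right) + \left(\frac{100}{238} + \frac{\frac{27}{92} \cdot 4}{1691}\right) = 1510 + \left(100 \cdot \frac{1}{238} + \frac{27}{23} \cdot \frac{1}{1691}\right) = 1510 + \left(\frac{50}{119} + \frac{27}{38893}\right) = 1510 + \frac{1947863}{4628267} = \frac{6990631033}{4628267}$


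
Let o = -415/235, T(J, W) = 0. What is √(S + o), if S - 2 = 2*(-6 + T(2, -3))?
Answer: I*√25991/47 ≈ 3.4302*I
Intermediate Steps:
S = -10 (S = 2 + 2*(-6 + 0) = 2 + 2*(-6) = 2 - 12 = -10)
o = -83/47 (o = -415*1/235 = -83/47 ≈ -1.7660)
√(S + o) = √(-10 - 83/47) = √(-553/47) = I*√25991/47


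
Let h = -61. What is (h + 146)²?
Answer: 7225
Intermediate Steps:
(h + 146)² = (-61 + 146)² = 85² = 7225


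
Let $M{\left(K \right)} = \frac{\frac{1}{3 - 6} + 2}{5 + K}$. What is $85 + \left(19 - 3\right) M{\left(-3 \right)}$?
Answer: $\frac{295}{3} \approx 98.333$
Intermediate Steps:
$M{\left(K \right)} = \frac{5}{3 \left(5 + K\right)}$ ($M{\left(K \right)} = \frac{\frac{1}{-3} + 2}{5 + K} = \frac{- \frac{1}{3} + 2}{5 + K} = \frac{5}{3 \left(5 + K\right)}$)
$85 + \left(19 - 3\right) M{\left(-3 \right)} = 85 + \left(19 - 3\right) \frac{5}{3 \left(5 - 3\right)} = 85 + \left(19 - 3\right) \frac{5}{3 \cdot 2} = 85 + 16 \cdot \frac{5}{3} \cdot \frac{1}{2} = 85 + 16 \cdot \frac{5}{6} = 85 + \frac{40}{3} = \frac{295}{3}$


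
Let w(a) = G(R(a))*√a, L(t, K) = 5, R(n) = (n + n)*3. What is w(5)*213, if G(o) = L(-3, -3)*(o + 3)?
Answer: 35145*√5 ≈ 78587.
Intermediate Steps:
R(n) = 6*n (R(n) = (2*n)*3 = 6*n)
G(o) = 15 + 5*o (G(o) = 5*(o + 3) = 5*(3 + o) = 15 + 5*o)
w(a) = √a*(15 + 30*a) (w(a) = (15 + 5*(6*a))*√a = (15 + 30*a)*√a = √a*(15 + 30*a))
w(5)*213 = (√5*(15 + 30*5))*213 = (√5*(15 + 150))*213 = (√5*165)*213 = (165*√5)*213 = 35145*√5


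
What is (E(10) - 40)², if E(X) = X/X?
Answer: 1521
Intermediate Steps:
E(X) = 1
(E(10) - 40)² = (1 - 40)² = (-39)² = 1521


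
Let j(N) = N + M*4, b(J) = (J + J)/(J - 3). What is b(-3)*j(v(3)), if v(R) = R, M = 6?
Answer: 27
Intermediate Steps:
b(J) = 2*J/(-3 + J) (b(J) = (2*J)/(-3 + J) = 2*J/(-3 + J))
j(N) = 24 + N (j(N) = N + 6*4 = N + 24 = 24 + N)
b(-3)*j(v(3)) = (2*(-3)/(-3 - 3))*(24 + 3) = (2*(-3)/(-6))*27 = (2*(-3)*(-⅙))*27 = 1*27 = 27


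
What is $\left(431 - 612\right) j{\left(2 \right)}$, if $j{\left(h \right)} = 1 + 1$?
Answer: $-362$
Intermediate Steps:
$j{\left(h \right)} = 2$
$\left(431 - 612\right) j{\left(2 \right)} = \left(431 - 612\right) 2 = \left(-181\right) 2 = -362$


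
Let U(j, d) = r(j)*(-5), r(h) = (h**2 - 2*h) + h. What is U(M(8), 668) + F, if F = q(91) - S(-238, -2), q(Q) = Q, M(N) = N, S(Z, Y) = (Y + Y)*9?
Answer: -153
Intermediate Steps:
S(Z, Y) = 18*Y (S(Z, Y) = (2*Y)*9 = 18*Y)
r(h) = h**2 - h
U(j, d) = -5*j*(-1 + j) (U(j, d) = (j*(-1 + j))*(-5) = -5*j*(-1 + j))
F = 127 (F = 91 - 18*(-2) = 91 - 1*(-36) = 91 + 36 = 127)
U(M(8), 668) + F = 5*8*(1 - 1*8) + 127 = 5*8*(1 - 8) + 127 = 5*8*(-7) + 127 = -280 + 127 = -153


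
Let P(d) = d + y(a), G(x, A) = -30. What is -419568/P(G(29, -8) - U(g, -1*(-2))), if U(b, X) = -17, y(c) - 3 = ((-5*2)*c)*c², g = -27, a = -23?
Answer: -104892/30415 ≈ -3.4487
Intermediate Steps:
y(c) = 3 - 10*c³ (y(c) = 3 + ((-5*2)*c)*c² = 3 + (-10*c)*c² = 3 - 10*c³)
P(d) = 121673 + d (P(d) = d + (3 - 10*(-23)³) = d + (3 - 10*(-12167)) = d + (3 + 121670) = d + 121673 = 121673 + d)
-419568/P(G(29, -8) - U(g, -1*(-2))) = -419568/(121673 + (-30 - 1*(-17))) = -419568/(121673 + (-30 + 17)) = -419568/(121673 - 13) = -419568/121660 = -419568*1/121660 = -104892/30415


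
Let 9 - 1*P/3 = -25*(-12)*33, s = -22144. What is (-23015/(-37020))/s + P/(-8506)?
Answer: 2432486555665/697297110528 ≈ 3.4884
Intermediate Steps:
P = -29673 (P = 27 - 3*(-25*(-12))*33 = 27 - 900*33 = 27 - 3*9900 = 27 - 29700 = -29673)
(-23015/(-37020))/s + P/(-8506) = -23015/(-37020)/(-22144) - 29673/(-8506) = -23015*(-1/37020)*(-1/22144) - 29673*(-1/8506) = (4603/7404)*(-1/22144) + 29673/8506 = -4603/163954176 + 29673/8506 = 2432486555665/697297110528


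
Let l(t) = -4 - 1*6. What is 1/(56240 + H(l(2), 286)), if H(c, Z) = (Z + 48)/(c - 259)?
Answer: 269/15128226 ≈ 1.7781e-5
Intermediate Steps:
l(t) = -10 (l(t) = -4 - 6 = -10)
H(c, Z) = (48 + Z)/(-259 + c)
1/(56240 + H(l(2), 286)) = 1/(56240 + (48 + 286)/(-259 - 10)) = 1/(56240 + 334/(-269)) = 1/(56240 - 1/269*334) = 1/(56240 - 334/269) = 1/(15128226/269) = 269/15128226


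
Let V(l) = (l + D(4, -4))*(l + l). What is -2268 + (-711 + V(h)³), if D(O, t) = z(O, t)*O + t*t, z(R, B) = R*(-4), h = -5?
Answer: 148874021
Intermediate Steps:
z(R, B) = -4*R
D(O, t) = t² - 4*O² (D(O, t) = (-4*O)*O + t*t = -4*O² + t² = t² - 4*O²)
V(l) = 2*l*(-48 + l) (V(l) = (l + ((-4)² - 4*4²))*(l + l) = (l + (16 - 4*16))*(2*l) = (l + (16 - 64))*(2*l) = (l - 48)*(2*l) = (-48 + l)*(2*l) = 2*l*(-48 + l))
-2268 + (-711 + V(h)³) = -2268 + (-711 + (2*(-5)*(-48 - 5))³) = -2268 + (-711 + (2*(-5)*(-53))³) = -2268 + (-711 + 530³) = -2268 + (-711 + 148877000) = -2268 + 148876289 = 148874021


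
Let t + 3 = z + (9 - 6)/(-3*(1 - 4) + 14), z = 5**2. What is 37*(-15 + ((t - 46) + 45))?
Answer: 5217/23 ≈ 226.83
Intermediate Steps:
z = 25
t = 509/23 (t = -3 + (25 + (9 - 6)/(-3*(1 - 4) + 14)) = -3 + (25 + 3/(-3*(-3) + 14)) = -3 + (25 + 3/(9 + 14)) = -3 + (25 + 3/23) = -3 + 578/23 = 509/23 ≈ 22.130)
37*(-15 + ((t - 46) + 45)) = 37*(-15 + ((509/23 - 46) + 45)) = 37*(-15 + (-549/23 + 45)) = 37*(-15 + 486/23) = 37*(141/23) = 5217/23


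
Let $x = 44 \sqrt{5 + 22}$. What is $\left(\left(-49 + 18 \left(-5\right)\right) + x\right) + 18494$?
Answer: $18355 + 132 \sqrt{3} \approx 18584.0$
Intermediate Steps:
$x = 132 \sqrt{3}$ ($x = 44 \sqrt{27} = 44 \cdot 3 \sqrt{3} = 132 \sqrt{3} \approx 228.63$)
$\left(\left(-49 + 18 \left(-5\right)\right) + x\right) + 18494 = \left(\left(-49 + 18 \left(-5\right)\right) + 132 \sqrt{3}\right) + 18494 = \left(\left(-49 - 90\right) + 132 \sqrt{3}\right) + 18494 = \left(-139 + 132 \sqrt{3}\right) + 18494 = 18355 + 132 \sqrt{3}$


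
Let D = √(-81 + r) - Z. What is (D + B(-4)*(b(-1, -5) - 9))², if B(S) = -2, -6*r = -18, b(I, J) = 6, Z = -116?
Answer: (122 + I*√78)² ≈ 14806.0 + 2154.9*I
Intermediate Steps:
r = 3 (r = -⅙*(-18) = 3)
D = 116 + I*√78 (D = √(-81 + 3) - 1*(-116) = √(-78) + 116 = I*√78 + 116 = 116 + I*√78 ≈ 116.0 + 8.8318*I)
(D + B(-4)*(b(-1, -5) - 9))² = ((116 + I*√78) - 2*(6 - 9))² = ((116 + I*√78) - 2*(-3))² = ((116 + I*√78) + 6)² = (122 + I*√78)²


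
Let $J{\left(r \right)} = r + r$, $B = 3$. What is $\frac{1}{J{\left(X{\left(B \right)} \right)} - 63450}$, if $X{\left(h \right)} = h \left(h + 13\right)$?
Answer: $- \frac{1}{63354} \approx -1.5784 \cdot 10^{-5}$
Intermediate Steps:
$X{\left(h \right)} = h \left(13 + h\right)$
$J{\left(r \right)} = 2 r$
$\frac{1}{J{\left(X{\left(B \right)} \right)} - 63450} = \frac{1}{2 \cdot 3 \left(13 + 3\right) - 63450} = \frac{1}{2 \cdot 3 \cdot 16 - 63450} = \frac{1}{2 \cdot 48 - 63450} = \frac{1}{96 - 63450} = \frac{1}{-63354} = - \frac{1}{63354}$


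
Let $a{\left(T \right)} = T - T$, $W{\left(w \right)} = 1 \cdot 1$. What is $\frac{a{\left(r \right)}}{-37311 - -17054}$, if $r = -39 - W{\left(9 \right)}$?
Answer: $0$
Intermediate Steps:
$W{\left(w \right)} = 1$
$r = -40$ ($r = -39 - 1 = -40$)
$a{\left(T \right)} = 0$
$\frac{a{\left(r \right)}}{-37311 - -17054} = \frac{0}{-37311 - -17054} = \frac{0}{-37311 + 17054} = \frac{0}{-20257} = 0 \left(- \frac{1}{20257}\right) = 0$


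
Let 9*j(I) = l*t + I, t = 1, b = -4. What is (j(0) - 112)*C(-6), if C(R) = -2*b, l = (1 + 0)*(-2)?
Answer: -8080/9 ≈ -897.78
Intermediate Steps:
l = -2 (l = 1*(-2) = -2)
C(R) = 8 (C(R) = -2*(-4) = 8)
j(I) = -2/9 + I/9 (j(I) = (-2*1 + I)/9 = (-2 + I)/9 = -2/9 + I/9)
(j(0) - 112)*C(-6) = ((-2/9 + (⅑)*0) - 112)*8 = ((-2/9 + 0) - 112)*8 = (-2/9 - 112)*8 = -1010/9*8 = -8080/9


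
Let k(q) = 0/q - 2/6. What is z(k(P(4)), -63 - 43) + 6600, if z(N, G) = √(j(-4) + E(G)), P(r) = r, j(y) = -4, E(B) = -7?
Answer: 6600 + I*√11 ≈ 6600.0 + 3.3166*I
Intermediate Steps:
k(q) = -⅓ (k(q) = 0 - 2*⅙ = 0 - ⅓ = -⅓)
z(N, G) = I*√11 (z(N, G) = √(-4 - 7) = √(-11) = I*√11)
z(k(P(4)), -63 - 43) + 6600 = I*√11 + 6600 = 6600 + I*√11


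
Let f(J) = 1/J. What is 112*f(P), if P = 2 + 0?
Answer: 56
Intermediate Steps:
P = 2
112*f(P) = 112/2 = 112*(½) = 56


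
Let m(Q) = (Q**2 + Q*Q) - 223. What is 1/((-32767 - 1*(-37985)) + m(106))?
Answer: 1/27467 ≈ 3.6407e-5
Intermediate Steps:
m(Q) = -223 + 2*Q**2 (m(Q) = (Q**2 + Q**2) - 223 = 2*Q**2 - 223 = -223 + 2*Q**2)
1/((-32767 - 1*(-37985)) + m(106)) = 1/((-32767 - 1*(-37985)) + (-223 + 2*106**2)) = 1/((-32767 + 37985) + (-223 + 2*11236)) = 1/(5218 + (-223 + 22472)) = 1/(5218 + 22249) = 1/27467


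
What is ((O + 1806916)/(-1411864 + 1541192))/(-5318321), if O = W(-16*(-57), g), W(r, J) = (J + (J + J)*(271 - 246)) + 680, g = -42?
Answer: -902727/343903909144 ≈ -2.6249e-6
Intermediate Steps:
W(r, J) = 680 + 51*J (W(r, J) = (J + (2*J)*25) + 680 = (J + 50*J) + 680 = 51*J + 680 = 680 + 51*J)
O = -1462 (O = 680 + 51*(-42) = 680 - 2142 = -1462)
((O + 1806916)/(-1411864 + 1541192))/(-5318321) = ((-1462 + 1806916)/(-1411864 + 1541192))/(-5318321) = (1805454/129328)*(-1/5318321) = (1805454*(1/129328))*(-1/5318321) = (902727/64664)*(-1/5318321) = -902727/343903909144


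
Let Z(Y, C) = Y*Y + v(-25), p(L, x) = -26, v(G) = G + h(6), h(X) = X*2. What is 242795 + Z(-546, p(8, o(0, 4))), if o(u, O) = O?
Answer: 540898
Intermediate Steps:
h(X) = 2*X
v(G) = 12 + G (v(G) = G + 2*6 = G + 12 = 12 + G)
Z(Y, C) = -13 + Y**2 (Z(Y, C) = Y*Y + (12 - 25) = Y**2 - 13 = -13 + Y**2)
242795 + Z(-546, p(8, o(0, 4))) = 242795 + (-13 + (-546)**2) = 242795 + (-13 + 298116) = 242795 + 298103 = 540898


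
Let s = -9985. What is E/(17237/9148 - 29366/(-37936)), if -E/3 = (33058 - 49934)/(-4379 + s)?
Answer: -183019443704/138035496375 ≈ -1.3259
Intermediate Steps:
E = -4219/1197 (E = -3*(33058 - 49934)/(-4379 - 9985) = -(-50628)/(-14364) = -(-50628)*(-1)/14364 = -3*4219/3591 = -4219/1197 ≈ -3.5246)
E/(17237/9148 - 29366/(-37936)) = -4219/(1197*(17237/9148 - 29366/(-37936))) = -4219/(1197*(17237*(1/9148) - 29366*(-1/37936))) = -4219/(1197*(17237/9148 + 14683/18968)) = -4219/(1197*115317875/43379816) = -4219/1197*43379816/115317875 = -183019443704/138035496375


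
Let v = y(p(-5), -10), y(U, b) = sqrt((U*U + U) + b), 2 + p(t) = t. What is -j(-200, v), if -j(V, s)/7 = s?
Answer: 28*sqrt(2) ≈ 39.598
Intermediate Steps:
p(t) = -2 + t
y(U, b) = sqrt(U + b + U**2) (y(U, b) = sqrt((U**2 + U) + b) = sqrt((U + U**2) + b) = sqrt(U + b + U**2))
v = 4*sqrt(2) (v = sqrt((-2 - 5) - 10 + (-2 - 5)**2) = sqrt(-7 - 10 + (-7)**2) = sqrt(-7 - 10 + 49) = sqrt(32) = 4*sqrt(2) ≈ 5.6569)
j(V, s) = -7*s
-j(-200, v) = -(-7)*4*sqrt(2) = -(-28)*sqrt(2) = 28*sqrt(2)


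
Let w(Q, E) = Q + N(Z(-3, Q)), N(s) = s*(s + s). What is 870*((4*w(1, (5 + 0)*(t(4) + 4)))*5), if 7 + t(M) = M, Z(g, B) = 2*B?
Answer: 156600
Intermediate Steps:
t(M) = -7 + M
N(s) = 2*s**2 (N(s) = s*(2*s) = 2*s**2)
w(Q, E) = Q + 8*Q**2 (w(Q, E) = Q + 2*(2*Q)**2 = Q + 2*(4*Q**2) = Q + 8*Q**2)
870*((4*w(1, (5 + 0)*(t(4) + 4)))*5) = 870*((4*(1*(1 + 8*1)))*5) = 870*((4*(1*(1 + 8)))*5) = 870*((4*(1*9))*5) = 870*((4*9)*5) = 870*(36*5) = 870*180 = 156600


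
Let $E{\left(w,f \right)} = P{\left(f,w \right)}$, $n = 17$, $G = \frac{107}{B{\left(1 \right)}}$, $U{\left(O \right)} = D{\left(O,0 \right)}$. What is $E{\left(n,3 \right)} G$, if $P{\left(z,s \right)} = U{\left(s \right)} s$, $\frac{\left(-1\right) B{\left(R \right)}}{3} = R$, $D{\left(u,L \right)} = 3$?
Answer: $-1819$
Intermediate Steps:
$B{\left(R \right)} = - 3 R$
$U{\left(O \right)} = 3$
$G = - \frac{107}{3}$ ($G = \frac{107}{\left(-3\right) 1} = \frac{107}{-3} = 107 \left(- \frac{1}{3}\right) = - \frac{107}{3} \approx -35.667$)
$P{\left(z,s \right)} = 3 s$
$E{\left(w,f \right)} = 3 w$
$E{\left(n,3 \right)} G = 3 \cdot 17 \left(- \frac{107}{3}\right) = 51 \left(- \frac{107}{3}\right) = -1819$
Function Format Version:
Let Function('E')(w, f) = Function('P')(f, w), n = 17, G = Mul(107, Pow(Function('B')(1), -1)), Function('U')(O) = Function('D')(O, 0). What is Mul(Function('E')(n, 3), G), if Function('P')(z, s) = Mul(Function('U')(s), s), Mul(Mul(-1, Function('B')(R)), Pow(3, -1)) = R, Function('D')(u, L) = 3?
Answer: -1819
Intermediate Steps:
Function('B')(R) = Mul(-3, R)
Function('U')(O) = 3
G = Rational(-107, 3) (G = Mul(107, Pow(Mul(-3, 1), -1)) = Mul(107, Pow(-3, -1)) = Mul(107, Rational(-1, 3)) = Rational(-107, 3) ≈ -35.667)
Function('P')(z, s) = Mul(3, s)
Function('E')(w, f) = Mul(3, w)
Mul(Function('E')(n, 3), G) = Mul(Mul(3, 17), Rational(-107, 3)) = Mul(51, Rational(-107, 3)) = -1819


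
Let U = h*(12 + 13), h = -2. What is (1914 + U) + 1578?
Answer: 3442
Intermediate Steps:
U = -50 (U = -2*(12 + 13) = -2*25 = -50)
(1914 + U) + 1578 = (1914 - 50) + 1578 = 1864 + 1578 = 3442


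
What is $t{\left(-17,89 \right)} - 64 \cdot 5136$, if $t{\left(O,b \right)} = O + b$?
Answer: $-328632$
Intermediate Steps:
$t{\left(-17,89 \right)} - 64 \cdot 5136 = \left(-17 + 89\right) - 64 \cdot 5136 = 72 - 328704 = -328632$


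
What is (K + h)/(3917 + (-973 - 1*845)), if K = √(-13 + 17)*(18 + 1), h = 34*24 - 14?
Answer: 840/2099 ≈ 0.40019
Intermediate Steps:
h = 802 (h = 816 - 14 = 802)
K = 38 (K = √4*19 = 2*19 = 38)
(K + h)/(3917 + (-973 - 1*845)) = (38 + 802)/(3917 + (-973 - 1*845)) = 840/(3917 + (-973 - 845)) = 840/(3917 - 1818) = 840/2099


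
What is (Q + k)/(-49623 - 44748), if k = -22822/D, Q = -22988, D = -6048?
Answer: 69504301/285377904 ≈ 0.24355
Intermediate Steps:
k = 11411/3024 (k = -22822/(-6048) = -22822*(-1/6048) = 11411/3024 ≈ 3.7735)
(Q + k)/(-49623 - 44748) = (-22988 + 11411/3024)/(-49623 - 44748) = -69504301/3024/(-94371) = -69504301/3024*(-1/94371) = 69504301/285377904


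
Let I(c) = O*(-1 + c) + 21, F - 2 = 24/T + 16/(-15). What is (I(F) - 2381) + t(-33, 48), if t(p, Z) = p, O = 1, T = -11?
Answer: -395216/165 ≈ -2395.3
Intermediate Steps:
F = -206/165 (F = 2 + (24/(-11) + 16/(-15)) = 2 + (24*(-1/11) + 16*(-1/15)) = 2 + (-24/11 - 16/15) = 2 - 536/165 = -206/165 ≈ -1.2485)
I(c) = 20 + c (I(c) = 1*(-1 + c) + 21 = (-1 + c) + 21 = 20 + c)
(I(F) - 2381) + t(-33, 48) = ((20 - 206/165) - 2381) - 33 = (3094/165 - 2381) - 33 = -389771/165 - 33 = -395216/165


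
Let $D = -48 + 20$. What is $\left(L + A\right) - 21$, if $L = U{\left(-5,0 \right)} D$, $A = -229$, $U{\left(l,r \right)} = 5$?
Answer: $-390$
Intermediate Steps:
$D = -28$
$L = -140$ ($L = 5 \left(-28\right) = -140$)
$\left(L + A\right) - 21 = \left(-140 - 229\right) - 21 = -369 - 21 = -390$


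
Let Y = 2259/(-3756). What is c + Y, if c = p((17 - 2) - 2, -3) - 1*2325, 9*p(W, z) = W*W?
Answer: -25993289/11268 ≈ -2306.8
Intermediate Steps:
p(W, z) = W²/9 (p(W, z) = (W*W)/9 = W²/9)
c = -20756/9 (c = ((17 - 2) - 2)²/9 - 1*2325 = (15 - 2)²/9 - 2325 = (⅑)*13² - 2325 = (⅑)*169 - 2325 = 169/9 - 2325 = -20756/9 ≈ -2306.2)
Y = -753/1252 (Y = 2259*(-1/3756) = -753/1252 ≈ -0.60144)
c + Y = -20756/9 - 753/1252 = -25993289/11268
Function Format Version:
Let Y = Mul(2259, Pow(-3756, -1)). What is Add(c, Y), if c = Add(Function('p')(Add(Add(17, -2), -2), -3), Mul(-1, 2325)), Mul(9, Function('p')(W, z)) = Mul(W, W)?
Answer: Rational(-25993289, 11268) ≈ -2306.8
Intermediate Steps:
Function('p')(W, z) = Mul(Rational(1, 9), Pow(W, 2)) (Function('p')(W, z) = Mul(Rational(1, 9), Mul(W, W)) = Mul(Rational(1, 9), Pow(W, 2)))
c = Rational(-20756, 9) (c = Add(Mul(Rational(1, 9), Pow(Add(Add(17, -2), -2), 2)), Mul(-1, 2325)) = Add(Mul(Rational(1, 9), Pow(Add(15, -2), 2)), -2325) = Add(Mul(Rational(1, 9), Pow(13, 2)), -2325) = Add(Mul(Rational(1, 9), 169), -2325) = Add(Rational(169, 9), -2325) = Rational(-20756, 9) ≈ -2306.2)
Y = Rational(-753, 1252) (Y = Mul(2259, Rational(-1, 3756)) = Rational(-753, 1252) ≈ -0.60144)
Add(c, Y) = Add(Rational(-20756, 9), Rational(-753, 1252)) = Rational(-25993289, 11268)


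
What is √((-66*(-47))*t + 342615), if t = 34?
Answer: 3*√49787 ≈ 669.39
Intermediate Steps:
√((-66*(-47))*t + 342615) = √(-66*(-47)*34 + 342615) = √(3102*34 + 342615) = √(105468 + 342615) = √448083 = 3*√49787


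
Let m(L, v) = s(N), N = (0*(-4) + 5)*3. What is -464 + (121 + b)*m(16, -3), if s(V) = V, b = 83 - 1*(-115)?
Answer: 4321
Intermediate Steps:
b = 198 (b = 83 + 115 = 198)
N = 15 (N = (0 + 5)*3 = 5*3 = 15)
m(L, v) = 15
-464 + (121 + b)*m(16, -3) = -464 + (121 + 198)*15 = -464 + 319*15 = -464 + 4785 = 4321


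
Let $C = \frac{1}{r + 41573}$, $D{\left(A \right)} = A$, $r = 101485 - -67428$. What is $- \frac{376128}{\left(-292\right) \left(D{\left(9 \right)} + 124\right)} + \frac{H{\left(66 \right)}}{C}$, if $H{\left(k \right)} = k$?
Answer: $\frac{134878259916}{9709} \approx 1.3892 \cdot 10^{7}$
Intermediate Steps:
$r = 168913$ ($r = 101485 + 67428 = 168913$)
$C = \frac{1}{210486}$ ($C = \frac{1}{168913 + 41573} = \frac{1}{210486} \approx 4.7509 \cdot 10^{-6}$)
$- \frac{376128}{\left(-292\right) \left(D{\left(9 \right)} + 124\right)} + \frac{H{\left(66 \right)}}{C} = - \frac{376128}{\left(-292\right) \left(9 + 124\right)} + 66 \frac{1}{\frac{1}{210486}} = - \frac{376128}{\left(-292\right) 133} + 66 \cdot 210486 = - \frac{376128}{-38836} + 13892076 = \left(-376128\right) \left(- \frac{1}{38836}\right) + 13892076 = \frac{94032}{9709} + 13892076 = \frac{134878259916}{9709}$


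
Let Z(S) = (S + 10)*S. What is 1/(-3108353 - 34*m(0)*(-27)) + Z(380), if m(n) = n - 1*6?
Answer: 461474200199/3113861 ≈ 1.4820e+5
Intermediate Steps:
Z(S) = S*(10 + S) (Z(S) = (10 + S)*S = S*(10 + S))
m(n) = -6 + n (m(n) = n - 6 = -6 + n)
1/(-3108353 - 34*m(0)*(-27)) + Z(380) = 1/(-3108353 - 34*(-6 + 0)*(-27)) + 380*(10 + 380) = 1/(-3108353 - 34*(-6)*(-27)) + 380*390 = 1/(-3108353 + 204*(-27)) + 148200 = 1/(-3108353 - 5508) + 148200 = 1/(-3113861) + 148200 = -1/3113861 + 148200 = 461474200199/3113861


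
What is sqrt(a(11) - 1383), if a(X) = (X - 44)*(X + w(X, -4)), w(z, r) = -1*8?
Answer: I*sqrt(1482) ≈ 38.497*I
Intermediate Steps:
w(z, r) = -8
a(X) = (-44 + X)*(-8 + X) (a(X) = (X - 44)*(X - 8) = (-44 + X)*(-8 + X))
sqrt(a(11) - 1383) = sqrt((352 + 11**2 - 52*11) - 1383) = sqrt((352 + 121 - 572) - 1383) = sqrt(-99 - 1383) = sqrt(-1482) = I*sqrt(1482)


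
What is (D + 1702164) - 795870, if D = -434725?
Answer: 471569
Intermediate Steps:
(D + 1702164) - 795870 = (-434725 + 1702164) - 795870 = 1267439 - 795870 = 471569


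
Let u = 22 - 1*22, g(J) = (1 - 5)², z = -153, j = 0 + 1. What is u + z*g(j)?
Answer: -2448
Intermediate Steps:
j = 1
g(J) = 16 (g(J) = (-4)² = 16)
u = 0 (u = 22 - 22 = 0)
u + z*g(j) = 0 - 153*16 = 0 - 2448 = -2448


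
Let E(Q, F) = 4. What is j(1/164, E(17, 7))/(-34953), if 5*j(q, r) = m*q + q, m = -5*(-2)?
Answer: -11/28661460 ≈ -3.8379e-7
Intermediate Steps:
m = 10
j(q, r) = 11*q/5 (j(q, r) = (10*q + q)/5 = (11*q)/5 = 11*q/5)
j(1/164, E(17, 7))/(-34953) = ((11/5)/164)/(-34953) = ((11/5)*(1/164))*(-1/34953) = (11/820)*(-1/34953) = -11/28661460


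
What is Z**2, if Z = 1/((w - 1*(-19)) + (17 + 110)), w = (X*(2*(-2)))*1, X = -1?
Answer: 1/22500 ≈ 4.4444e-5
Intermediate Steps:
w = 4 (w = -2*(-2)*1 = -1*(-4)*1 = 4*1 = 4)
Z = 1/150 (Z = 1/((4 - 1*(-19)) + (17 + 110)) = 1/((4 + 19) + 127) = 1/(23 + 127) = 1/150 ≈ 0.0066667)
Z**2 = (1/150)**2 = 1/22500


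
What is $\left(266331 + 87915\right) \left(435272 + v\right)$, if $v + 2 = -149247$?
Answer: $101322503658$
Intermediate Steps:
$v = -149249$ ($v = -2 - 149247 = -149249$)
$\left(266331 + 87915\right) \left(435272 + v\right) = \left(266331 + 87915\right) \left(435272 - 149249\right) = 354246 \cdot 286023 = 101322503658$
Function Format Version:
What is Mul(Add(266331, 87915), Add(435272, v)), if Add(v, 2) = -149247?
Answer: 101322503658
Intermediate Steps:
v = -149249 (v = Add(-2, -149247) = -149249)
Mul(Add(266331, 87915), Add(435272, v)) = Mul(Add(266331, 87915), Add(435272, -149249)) = Mul(354246, 286023) = 101322503658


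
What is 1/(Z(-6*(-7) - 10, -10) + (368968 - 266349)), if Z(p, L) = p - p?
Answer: 1/102619 ≈ 9.7448e-6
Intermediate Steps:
Z(p, L) = 0
1/(Z(-6*(-7) - 10, -10) + (368968 - 266349)) = 1/(0 + (368968 - 266349)) = 1/(0 + 102619) = 1/102619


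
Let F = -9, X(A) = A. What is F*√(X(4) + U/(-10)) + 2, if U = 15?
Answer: 2 - 9*√10/2 ≈ -12.230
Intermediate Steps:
F*√(X(4) + U/(-10)) + 2 = -9*√(4 + 15/(-10)) + 2 = -9*√(4 + 15*(-⅒)) + 2 = -9*√(4 - 3/2) + 2 = -9*√10/2 + 2 = 2 - 9*√10/2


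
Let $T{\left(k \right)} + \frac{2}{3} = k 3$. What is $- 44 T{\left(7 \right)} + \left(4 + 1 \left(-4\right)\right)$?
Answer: $- \frac{2684}{3} \approx -894.67$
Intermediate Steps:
$T{\left(k \right)} = - \frac{2}{3} + 3 k$ ($T{\left(k \right)} = - \frac{2}{3} + k 3 = - \frac{2}{3} + 3 k$)
$- 44 T{\left(7 \right)} + \left(4 + 1 \left(-4\right)\right) = - 44 \left(- \frac{2}{3} + 3 \cdot 7\right) + \left(4 + 1 \left(-4\right)\right) = - 44 \left(- \frac{2}{3} + 21\right) + \left(4 - 4\right) = \left(-44\right) \frac{61}{3} + 0 = - \frac{2684}{3} + 0 = - \frac{2684}{3}$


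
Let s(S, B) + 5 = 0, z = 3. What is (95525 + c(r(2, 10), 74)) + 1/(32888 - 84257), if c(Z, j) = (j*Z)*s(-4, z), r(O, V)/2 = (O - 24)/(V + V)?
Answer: 4948838090/51369 ≈ 96339.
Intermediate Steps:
r(O, V) = (-24 + O)/V (r(O, V) = 2*((O - 24)/(V + V)) = 2*((-24 + O)/((2*V))) = 2*((-24 + O)*(1/(2*V))) = 2*((-24 + O)/(2*V)) = (-24 + O)/V)
s(S, B) = -5 (s(S, B) = -5 + 0 = -5)
c(Z, j) = -5*Z*j (c(Z, j) = (j*Z)*(-5) = (Z*j)*(-5) = -5*Z*j)
(95525 + c(r(2, 10), 74)) + 1/(32888 - 84257) = (95525 - 5*(-24 + 2)/10*74) + 1/(32888 - 84257) = (95525 - 5*(⅒)*(-22)*74) + 1/(-51369) = (95525 - 5*(-11/5)*74) - 1/51369 = (95525 + 814) - 1/51369 = 96339 - 1/51369 = 4948838090/51369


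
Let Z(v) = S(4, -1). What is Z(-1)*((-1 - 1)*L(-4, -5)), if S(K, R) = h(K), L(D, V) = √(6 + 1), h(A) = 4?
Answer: -8*√7 ≈ -21.166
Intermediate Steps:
L(D, V) = √7
S(K, R) = 4
Z(v) = 4
Z(-1)*((-1 - 1)*L(-4, -5)) = 4*((-1 - 1)*√7) = 4*(-2*√7) = -8*√7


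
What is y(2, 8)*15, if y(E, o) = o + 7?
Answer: 225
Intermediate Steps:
y(E, o) = 7 + o
y(2, 8)*15 = (7 + 8)*15 = 15*15 = 225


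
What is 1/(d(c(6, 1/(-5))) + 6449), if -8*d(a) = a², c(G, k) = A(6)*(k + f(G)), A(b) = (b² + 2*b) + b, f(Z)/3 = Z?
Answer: -50/5451959 ≈ -9.1710e-6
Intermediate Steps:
f(Z) = 3*Z
A(b) = b² + 3*b
c(G, k) = 54*k + 162*G (c(G, k) = (6*(3 + 6))*(k + 3*G) = (6*9)*(k + 3*G) = 54*(k + 3*G) = 54*k + 162*G)
d(a) = -a²/8
1/(d(c(6, 1/(-5))) + 6449) = 1/(-(54/(-5) + 162*6)²/8 + 6449) = 1/(-(54*(-⅕) + 972)²/8 + 6449) = 1/(-(-54/5 + 972)²/8 + 6449) = 1/(-(4806/5)²/8 + 6449) = 1/(-⅛*23097636/25 + 6449) = 1/(-5774409/50 + 6449) = 1/(-5451959/50) = -50/5451959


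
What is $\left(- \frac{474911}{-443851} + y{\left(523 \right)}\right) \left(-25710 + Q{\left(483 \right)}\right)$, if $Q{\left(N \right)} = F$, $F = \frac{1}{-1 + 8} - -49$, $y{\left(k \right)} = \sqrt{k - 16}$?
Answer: $- \frac{85306363286}{3106957} - \frac{2335138 \sqrt{3}}{7} \approx -6.0525 \cdot 10^{5}$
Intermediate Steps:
$y{\left(k \right)} = \sqrt{-16 + k}$
$F = \frac{344}{7}$ ($F = \frac{1}{7} + 49 = \frac{344}{7} \approx 49.143$)
$Q{\left(N \right)} = \frac{344}{7}$
$\left(- \frac{474911}{-443851} + y{\left(523 \right)}\right) \left(-25710 + Q{\left(483 \right)}\right) = \left(- \frac{474911}{-443851} + \sqrt{-16 + 523}\right) \left(-25710 + \frac{344}{7}\right) = \left(\left(-474911\right) \left(- \frac{1}{443851}\right) + \sqrt{507}\right) \left(- \frac{179626}{7}\right) = \left(\frac{474911}{443851} + 13 \sqrt{3}\right) \left(- \frac{179626}{7}\right) = - \frac{85306363286}{3106957} - \frac{2335138 \sqrt{3}}{7}$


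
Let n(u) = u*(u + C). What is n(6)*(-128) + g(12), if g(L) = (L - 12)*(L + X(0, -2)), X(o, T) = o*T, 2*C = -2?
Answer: -3840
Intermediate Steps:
C = -1 (C = (1/2)*(-2) = -1)
X(o, T) = T*o
n(u) = u*(-1 + u) (n(u) = u*(u - 1) = u*(-1 + u))
g(L) = L*(-12 + L) (g(L) = (L - 12)*(L - 2*0) = (-12 + L)*(L + 0) = (-12 + L)*L = L*(-12 + L))
n(6)*(-128) + g(12) = (6*(-1 + 6))*(-128) + 12*(-12 + 12) = (6*5)*(-128) + 12*0 = 30*(-128) + 0 = -3840 + 0 = -3840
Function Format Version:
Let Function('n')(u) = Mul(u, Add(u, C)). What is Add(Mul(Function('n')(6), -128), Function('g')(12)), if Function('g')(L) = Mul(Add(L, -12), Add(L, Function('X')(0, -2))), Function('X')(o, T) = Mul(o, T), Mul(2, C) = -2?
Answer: -3840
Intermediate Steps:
C = -1 (C = Mul(Rational(1, 2), -2) = -1)
Function('X')(o, T) = Mul(T, o)
Function('n')(u) = Mul(u, Add(-1, u)) (Function('n')(u) = Mul(u, Add(u, -1)) = Mul(u, Add(-1, u)))
Function('g')(L) = Mul(L, Add(-12, L)) (Function('g')(L) = Mul(Add(L, -12), Add(L, Mul(-2, 0))) = Mul(Add(-12, L), Add(L, 0)) = Mul(Add(-12, L), L) = Mul(L, Add(-12, L)))
Add(Mul(Function('n')(6), -128), Function('g')(12)) = Add(Mul(Mul(6, Add(-1, 6)), -128), Mul(12, Add(-12, 12))) = Add(Mul(Mul(6, 5), -128), Mul(12, 0)) = Add(Mul(30, -128), 0) = Add(-3840, 0) = -3840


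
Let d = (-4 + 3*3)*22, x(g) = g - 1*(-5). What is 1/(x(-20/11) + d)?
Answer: 11/1245 ≈ 0.0088353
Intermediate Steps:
x(g) = 5 + g (x(g) = g + 5 = 5 + g)
d = 110 (d = (-4 + 9)*22 = 5*22 = 110)
1/(x(-20/11) + d) = 1/((5 - 20/11) + 110) = 1/(35/11 + 110) = 1/(1245/11) = 11/1245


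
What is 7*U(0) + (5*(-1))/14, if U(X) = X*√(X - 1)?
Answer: -5/14 ≈ -0.35714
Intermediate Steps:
U(X) = X*√(-1 + X)
7*U(0) + (5*(-1))/14 = 7*(0*√(-1 + 0)) + (5*(-1))/14 = 7*(0*√(-1)) - 5*1/14 = 7*(0*I) - 5/14 = 7*0 - 5/14 = 0 - 5/14 = -5/14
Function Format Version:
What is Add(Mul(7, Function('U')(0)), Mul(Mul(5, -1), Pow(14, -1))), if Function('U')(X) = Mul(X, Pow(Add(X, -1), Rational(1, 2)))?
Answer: Rational(-5, 14) ≈ -0.35714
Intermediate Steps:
Function('U')(X) = Mul(X, Pow(Add(-1, X), Rational(1, 2)))
Add(Mul(7, Function('U')(0)), Mul(Mul(5, -1), Pow(14, -1))) = Add(Mul(7, Mul(0, Pow(Add(-1, 0), Rational(1, 2)))), Mul(Mul(5, -1), Pow(14, -1))) = Add(Mul(7, Mul(0, Pow(-1, Rational(1, 2)))), Mul(-5, Rational(1, 14))) = Add(Mul(7, Mul(0, I)), Rational(-5, 14)) = Add(Mul(7, 0), Rational(-5, 14)) = Add(0, Rational(-5, 14)) = Rational(-5, 14)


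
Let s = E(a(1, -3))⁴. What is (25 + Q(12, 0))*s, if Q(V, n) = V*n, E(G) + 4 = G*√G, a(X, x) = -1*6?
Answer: 654400 - 480000*I*√6 ≈ 6.544e+5 - 1.1758e+6*I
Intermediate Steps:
a(X, x) = -6
E(G) = -4 + G^(3/2) (E(G) = -4 + G*√G = -4 + G^(3/2))
s = (-4 - 6*I*√6)⁴ (s = (-4 + (-6)^(3/2))⁴ = (-4 - 6*I*√6)⁴ ≈ 26176.0 - 47030.0*I)
(25 + Q(12, 0))*s = (25 + 12*0)*(26176 - 19200*I*√6) = (25 + 0)*(26176 - 19200*I*√6) = 25*(26176 - 19200*I*√6) = 654400 - 480000*I*√6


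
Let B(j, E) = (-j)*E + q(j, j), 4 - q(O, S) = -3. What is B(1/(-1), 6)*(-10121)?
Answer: -131573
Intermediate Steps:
q(O, S) = 7 (q(O, S) = 4 - 1*(-3) = 4 + 3 = 7)
B(j, E) = 7 - E*j (B(j, E) = (-j)*E + 7 = -E*j + 7 = 7 - E*j)
B(1/(-1), 6)*(-10121) = (7 - 1*6*1/(-1))*(-10121) = (7 - 1*6*1*(-1))*(-10121) = (7 - 1*6*(-1))*(-10121) = (7 + 6)*(-10121) = 13*(-10121) = -131573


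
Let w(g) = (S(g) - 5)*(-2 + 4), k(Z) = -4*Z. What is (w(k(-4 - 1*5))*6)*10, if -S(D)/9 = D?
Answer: -39480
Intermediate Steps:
S(D) = -9*D
w(g) = -10 - 18*g (w(g) = (-9*g - 5)*(-2 + 4) = (-5 - 9*g)*2 = -10 - 18*g)
(w(k(-4 - 1*5))*6)*10 = ((-10 - (-72)*(-4 - 1*5))*6)*10 = ((-10 - (-72)*(-4 - 5))*6)*10 = ((-10 - (-72)*(-9))*6)*10 = ((-10 - 18*36)*6)*10 = ((-10 - 648)*6)*10 = -658*6*10 = -3948*10 = -39480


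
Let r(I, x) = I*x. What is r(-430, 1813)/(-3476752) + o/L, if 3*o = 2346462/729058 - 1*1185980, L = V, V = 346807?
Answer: -31773933721957811/34700146649678136 ≈ -0.91567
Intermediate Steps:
L = 346807
o = -432322930189/1093587 (o = (2346462/729058 - 1*1185980)/3 = (2346462*(1/729058) - 1185980)/3 = (1173231/364529 - 1185980)/3 = (⅓)*(-432322930189/364529) = -432322930189/1093587 ≈ -3.9533e+5)
r(-430, 1813)/(-3476752) + o/L = -430*1813/(-3476752) - 432322930189/1093587/346807 = -779590*(-1/3476752) - 432322930189/1093587*1/346807 = 389795/1738376 - 22753838431/19961243511 = -31773933721957811/34700146649678136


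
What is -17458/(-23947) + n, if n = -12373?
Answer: -42325539/3421 ≈ -12372.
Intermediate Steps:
-17458/(-23947) + n = -17458/(-23947) - 12373 = -17458*(-1/23947) - 12373 = 2494/3421 - 12373 = -42325539/3421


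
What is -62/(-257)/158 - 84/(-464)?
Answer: 429959/2355148 ≈ 0.18256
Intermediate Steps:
-62/(-257)/158 - 84/(-464) = -62*(-1/257)*(1/158) - 84*(-1/464) = (62/257)*(1/158) + 21/116 = 31/20303 + 21/116 = 429959/2355148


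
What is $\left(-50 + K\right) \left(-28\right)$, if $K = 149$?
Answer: $-2772$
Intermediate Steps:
$\left(-50 + K\right) \left(-28\right) = \left(-50 + 149\right) \left(-28\right) = 99 \left(-28\right) = -2772$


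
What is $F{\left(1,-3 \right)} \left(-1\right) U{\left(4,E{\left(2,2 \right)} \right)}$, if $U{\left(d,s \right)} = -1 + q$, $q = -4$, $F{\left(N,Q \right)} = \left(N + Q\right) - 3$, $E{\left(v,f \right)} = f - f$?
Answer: $-25$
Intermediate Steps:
$E{\left(v,f \right)} = 0$
$F{\left(N,Q \right)} = -3 + N + Q$
$U{\left(d,s \right)} = -5$ ($U{\left(d,s \right)} = -1 - 4 = -5$)
$F{\left(1,-3 \right)} \left(-1\right) U{\left(4,E{\left(2,2 \right)} \right)} = \left(-3 + 1 - 3\right) \left(-1\right) \left(-5\right) = \left(-5\right) \left(-1\right) \left(-5\right) = 5 \left(-5\right) = -25$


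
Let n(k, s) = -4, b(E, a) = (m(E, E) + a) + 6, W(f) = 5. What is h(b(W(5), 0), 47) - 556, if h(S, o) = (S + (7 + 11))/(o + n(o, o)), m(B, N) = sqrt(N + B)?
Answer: -23884/43 + sqrt(10)/43 ≈ -555.37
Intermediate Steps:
m(B, N) = sqrt(B + N)
b(E, a) = 6 + a + sqrt(2)*sqrt(E) (b(E, a) = (sqrt(E + E) + a) + 6 = (sqrt(2*E) + a) + 6 = (sqrt(2)*sqrt(E) + a) + 6 = (a + sqrt(2)*sqrt(E)) + 6 = 6 + a + sqrt(2)*sqrt(E))
h(S, o) = (18 + S)/(-4 + o) (h(S, o) = (S + (7 + 11))/(o - 4) = (S + 18)/(-4 + o) = (18 + S)/(-4 + o))
h(b(W(5), 0), 47) - 556 = (18 + (6 + 0 + sqrt(2)*sqrt(5)))/(-4 + 47) - 556 = (18 + (6 + 0 + sqrt(10)))/43 - 556 = (18 + (6 + sqrt(10)))/43 - 556 = (24 + sqrt(10))/43 - 556 = (24/43 + sqrt(10)/43) - 556 = -23884/43 + sqrt(10)/43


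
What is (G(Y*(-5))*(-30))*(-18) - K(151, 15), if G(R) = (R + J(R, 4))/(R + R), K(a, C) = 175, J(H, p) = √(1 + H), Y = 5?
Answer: 95 - 108*I*√6/5 ≈ 95.0 - 52.909*I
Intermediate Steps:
G(R) = (R + √(1 + R))/(2*R) (G(R) = (R + √(1 + R))/(R + R) = (R + √(1 + R))/((2*R)) = (R + √(1 + R))*(1/(2*R)) = (R + √(1 + R))/(2*R))
(G(Y*(-5))*(-30))*(-18) - K(151, 15) = (((5*(-5) + √(1 + 5*(-5)))/(2*((5*(-5)))))*(-30))*(-18) - 1*175 = (((½)*(-25 + √(1 - 25))/(-25))*(-30))*(-18) - 175 = (((½)*(-1/25)*(-25 + √(-24)))*(-30))*(-18) - 175 = (((½)*(-1/25)*(-25 + 2*I*√6))*(-30))*(-18) - 175 = ((½ - I*√6/25)*(-30))*(-18) - 175 = (-15 + 6*I*√6/5)*(-18) - 175 = (270 - 108*I*√6/5) - 175 = 95 - 108*I*√6/5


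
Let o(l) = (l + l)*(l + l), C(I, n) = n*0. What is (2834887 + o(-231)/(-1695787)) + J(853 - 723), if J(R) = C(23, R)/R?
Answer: 4807364307625/1695787 ≈ 2.8349e+6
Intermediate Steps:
C(I, n) = 0
J(R) = 0 (J(R) = 0/R = 0)
o(l) = 4*l² (o(l) = (2*l)*(2*l) = 4*l²)
(2834887 + o(-231)/(-1695787)) + J(853 - 723) = (2834887 + (4*(-231)²)/(-1695787)) + 0 = (2834887 + (4*53361)*(-1/1695787)) + 0 = (2834887 + 213444*(-1/1695787)) + 0 = (2834887 - 213444/1695787) + 0 = 4807364307625/1695787 + 0 = 4807364307625/1695787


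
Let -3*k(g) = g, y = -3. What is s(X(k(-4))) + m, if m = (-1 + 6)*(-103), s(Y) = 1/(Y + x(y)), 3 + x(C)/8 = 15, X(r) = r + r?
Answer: -152437/296 ≈ -514.99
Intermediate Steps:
k(g) = -g/3
X(r) = 2*r
x(C) = 96 (x(C) = -24 + 8*15 = -24 + 120 = 96)
s(Y) = 1/(96 + Y) (s(Y) = 1/(Y + 96) = 1/(96 + Y))
m = -515 (m = 5*(-103) = -515)
s(X(k(-4))) + m = 1/(96 + 2*(-⅓*(-4))) - 515 = 1/(96 + 2*(4/3)) - 515 = 1/(96 + 8/3) - 515 = 1/(296/3) - 515 = 3/296 - 515 = -152437/296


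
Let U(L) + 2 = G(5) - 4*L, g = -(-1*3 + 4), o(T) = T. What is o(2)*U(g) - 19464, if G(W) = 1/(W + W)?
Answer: -97299/5 ≈ -19460.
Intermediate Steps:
G(W) = 1/(2*W)
g = -1 (g = -(-3 + 4) = -1*1 = -1)
U(L) = -19/10 - 4*L (U(L) = -2 + ((1/2)/5 - 4*L) = -2 + ((1/2)*(1/5) - 4*L) = -2 + (1/10 - 4*L) = -19/10 - 4*L)
o(2)*U(g) - 19464 = 2*(-19/10 - 4*(-1)) - 19464 = 2*(-19/10 + 4) - 19464 = 2*(21/10) - 19464 = 21/5 - 19464 = -97299/5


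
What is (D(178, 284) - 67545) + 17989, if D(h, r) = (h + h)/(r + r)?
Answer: -7036863/142 ≈ -49555.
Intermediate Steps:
D(h, r) = h/r (D(h, r) = (2*h)/((2*r)) = (2*h)*(1/(2*r)) = h/r)
(D(178, 284) - 67545) + 17989 = (178/284 - 67545) + 17989 = (178*(1/284) - 67545) + 17989 = (89/142 - 67545) + 17989 = -9591301/142 + 17989 = -7036863/142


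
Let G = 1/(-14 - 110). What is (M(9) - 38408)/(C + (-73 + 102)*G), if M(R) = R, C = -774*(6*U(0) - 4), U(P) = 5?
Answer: 4761476/2495405 ≈ 1.9081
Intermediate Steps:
G = -1/124 (G = 1/(-124) = -1/124 ≈ -0.0080645)
C = -20124 (C = -774*(6*5 - 4) = -774*(30 - 4) = -774*26 = -20124)
(M(9) - 38408)/(C + (-73 + 102)*G) = (9 - 38408)/(-20124 + (-73 + 102)*(-1/124)) = -38399/(-20124 + 29*(-1/124)) = -38399/(-20124 - 29/124) = -38399/(-2495405/124) = -38399*(-124/2495405) = 4761476/2495405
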